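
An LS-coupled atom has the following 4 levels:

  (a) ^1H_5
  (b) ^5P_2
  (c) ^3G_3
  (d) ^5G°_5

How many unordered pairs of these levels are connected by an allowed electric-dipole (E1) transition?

0

(a)–(b): forbidden (parity, ΔS, ΔL, ΔJ).
(a)–(c): forbidden (parity, ΔS, ΔJ).
(a)–(d): forbidden (ΔS).
(b)–(c): forbidden (parity, ΔS, ΔL).
(b)–(d): forbidden (ΔL, ΔJ).
(c)–(d): forbidden (ΔS, ΔJ).
Allowed pairs: 0 of 6.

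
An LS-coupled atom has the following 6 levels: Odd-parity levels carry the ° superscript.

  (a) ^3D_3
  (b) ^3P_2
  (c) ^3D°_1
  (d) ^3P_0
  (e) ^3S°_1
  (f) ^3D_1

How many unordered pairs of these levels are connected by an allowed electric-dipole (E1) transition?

(a)–(b): forbidden (parity).
(a)–(c): forbidden (ΔJ).
(a)–(d): forbidden (parity, ΔJ).
(a)–(e): forbidden (ΔL, ΔJ).
(a)–(f): forbidden (parity, ΔJ).
(b)–(c): allowed.
(b)–(d): forbidden (parity, ΔJ).
(b)–(e): allowed.
(b)–(f): forbidden (parity).
(c)–(d): allowed.
(c)–(e): forbidden (parity, ΔL).
(c)–(f): allowed.
(d)–(e): allowed.
(d)–(f): forbidden (parity).
(e)–(f): forbidden (ΔL).
Allowed pairs: 5 of 15.

5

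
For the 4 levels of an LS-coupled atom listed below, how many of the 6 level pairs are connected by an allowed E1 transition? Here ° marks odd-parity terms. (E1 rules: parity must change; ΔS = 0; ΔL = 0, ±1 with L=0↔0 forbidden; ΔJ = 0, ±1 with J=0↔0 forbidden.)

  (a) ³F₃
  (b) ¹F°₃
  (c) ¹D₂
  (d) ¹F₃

(a)–(b): forbidden (ΔS).
(a)–(c): forbidden (parity, ΔS).
(a)–(d): forbidden (parity, ΔS).
(b)–(c): allowed.
(b)–(d): allowed.
(c)–(d): forbidden (parity).
Allowed pairs: 2 of 6.

2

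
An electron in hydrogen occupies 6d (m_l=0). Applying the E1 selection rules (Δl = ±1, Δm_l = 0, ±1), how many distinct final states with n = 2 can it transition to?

E1 requires Δl = ±1, so l_f ∈ {1, 3}; with 0 ≤ l_f ≤ n_f−1 = 1, the allowed l_f values are {1}.
For l_f = 1: m_f ∈ {m_i−1, m_i, m_i+1} ∩ [−1, 1] = {-1, 0, 1} → 3 states.
Total: 3.

3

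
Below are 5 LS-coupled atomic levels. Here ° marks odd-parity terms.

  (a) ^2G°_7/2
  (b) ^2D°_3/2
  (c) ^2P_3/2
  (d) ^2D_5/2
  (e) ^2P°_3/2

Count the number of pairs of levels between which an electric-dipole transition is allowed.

(a)–(b): forbidden (parity, ΔL, ΔJ).
(a)–(c): forbidden (ΔL, ΔJ).
(a)–(d): forbidden (ΔL).
(a)–(e): forbidden (parity, ΔL, ΔJ).
(b)–(c): allowed.
(b)–(d): allowed.
(b)–(e): forbidden (parity).
(c)–(d): forbidden (parity).
(c)–(e): allowed.
(d)–(e): allowed.
Allowed pairs: 4 of 10.

4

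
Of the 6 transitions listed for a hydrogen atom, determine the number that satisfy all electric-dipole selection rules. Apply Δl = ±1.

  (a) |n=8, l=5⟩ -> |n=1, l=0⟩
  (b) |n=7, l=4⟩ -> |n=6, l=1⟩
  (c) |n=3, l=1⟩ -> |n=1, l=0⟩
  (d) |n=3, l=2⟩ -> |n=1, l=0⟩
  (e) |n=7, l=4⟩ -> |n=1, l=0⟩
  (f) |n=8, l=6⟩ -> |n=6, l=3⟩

(a) forbidden — Δl = -5 (E1 requires Δl = ±1)
(b) forbidden — Δl = -3 (E1 requires Δl = ±1)
(c) allowed
(d) forbidden — Δl = -2 (E1 requires Δl = ±1)
(e) forbidden — Δl = -4 (E1 requires Δl = ±1)
(f) forbidden — Δl = -3 (E1 requires Δl = ±1)
Total allowed: 1 of 6.

1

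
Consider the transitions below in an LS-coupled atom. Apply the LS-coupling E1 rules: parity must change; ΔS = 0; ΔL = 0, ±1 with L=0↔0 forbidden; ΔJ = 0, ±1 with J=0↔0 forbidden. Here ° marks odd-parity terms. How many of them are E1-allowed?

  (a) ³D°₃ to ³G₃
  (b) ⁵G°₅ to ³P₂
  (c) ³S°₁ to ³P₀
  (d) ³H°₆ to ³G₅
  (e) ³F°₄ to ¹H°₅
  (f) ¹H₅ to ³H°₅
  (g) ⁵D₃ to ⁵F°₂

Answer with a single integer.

(a) forbidden (ΔL fails)
(b) forbidden (ΔS, ΔL, ΔJ fail)
(c) allowed
(d) allowed
(e) forbidden (parity, ΔS, ΔL fail)
(f) forbidden (ΔS fails)
(g) allowed
Total allowed: 3 of 7.

3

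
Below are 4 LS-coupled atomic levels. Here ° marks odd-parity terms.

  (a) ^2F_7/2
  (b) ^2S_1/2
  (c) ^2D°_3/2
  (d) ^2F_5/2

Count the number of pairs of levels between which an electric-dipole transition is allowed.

1

(a)–(b): forbidden (parity, ΔL, ΔJ).
(a)–(c): forbidden (ΔJ).
(a)–(d): forbidden (parity).
(b)–(c): forbidden (ΔL).
(b)–(d): forbidden (parity, ΔL, ΔJ).
(c)–(d): allowed.
Allowed pairs: 1 of 6.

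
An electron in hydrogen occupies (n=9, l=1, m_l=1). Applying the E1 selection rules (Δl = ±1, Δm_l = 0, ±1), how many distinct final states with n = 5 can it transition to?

4

E1 requires Δl = ±1, so l_f ∈ {0, 2}; with 0 ≤ l_f ≤ n_f−1 = 4, the allowed l_f values are {0, 2}.
For l_f = 0: m_f ∈ {m_i−1, m_i, m_i+1} ∩ [−0, 0] = {0} → 1 state.
For l_f = 2: m_f ∈ {m_i−1, m_i, m_i+1} ∩ [−2, 2] = {0, 1, 2} → 3 states.
Total: 4.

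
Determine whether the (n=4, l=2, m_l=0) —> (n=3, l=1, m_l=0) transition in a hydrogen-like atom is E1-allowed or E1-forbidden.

Initial l = 2, final l = 1, so Δl = -1. E1 requires Δl = ±1: passes.
m_l: 0 → 0 (Δm_l = +0). |Δm_l| ≤ 1 passes.
All E1 selection rules are satisfied.

allowed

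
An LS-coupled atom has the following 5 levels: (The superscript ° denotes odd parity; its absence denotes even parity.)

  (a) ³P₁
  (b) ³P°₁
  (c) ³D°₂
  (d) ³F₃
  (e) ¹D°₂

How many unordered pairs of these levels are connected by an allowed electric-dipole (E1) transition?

3

(a)–(b): allowed.
(a)–(c): allowed.
(a)–(d): forbidden (parity, ΔL, ΔJ).
(a)–(e): forbidden (ΔS).
(b)–(c): forbidden (parity).
(b)–(d): forbidden (ΔL, ΔJ).
(b)–(e): forbidden (parity, ΔS).
(c)–(d): allowed.
(c)–(e): forbidden (parity, ΔS).
(d)–(e): forbidden (ΔS).
Allowed pairs: 3 of 10.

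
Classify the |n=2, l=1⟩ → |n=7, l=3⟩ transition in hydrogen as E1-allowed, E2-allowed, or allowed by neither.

E2

Δl = 3 − 1 = +2; l_i + l_f = 4.
E1 (Δl = ±1): not satisfied.
E2 (Δl = 0,±2, l_i+l_f ≥ 2): satisfied.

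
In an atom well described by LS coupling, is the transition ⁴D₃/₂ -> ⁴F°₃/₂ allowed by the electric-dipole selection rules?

allowed

Parity must change: even → odd — ✓.
ΔS = 0: S: 3/2 → 3/2 — ✓.
ΔL = 0, ±1 (not L=0↔0): L: 2 → 3, ΔL = +1 — ✓.
ΔJ = 0, ±1 (not J=0↔0): J: 3/2 → 3/2, ΔJ = +0 — ✓.
All four E1 rules are satisfied.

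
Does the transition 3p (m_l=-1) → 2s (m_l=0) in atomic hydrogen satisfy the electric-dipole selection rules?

l: 1 → 0 (Δl = -1). Δl = ±1 ok.
m_l: -1 → 0 (Δm_l = +1). |Δm_l| ≤ 1 ok.
All E1 selection rules are satisfied.

allowed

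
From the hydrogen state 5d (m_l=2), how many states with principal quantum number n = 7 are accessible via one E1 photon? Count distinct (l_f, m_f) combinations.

4

E1 requires Δl = ±1, so l_f ∈ {1, 3}; with 0 ≤ l_f ≤ n_f−1 = 6, the allowed l_f values are {1, 3}.
For l_f = 1: m_f ∈ {m_i−1, m_i, m_i+1} ∩ [−1, 1] = {1} → 1 state.
For l_f = 3: m_f ∈ {m_i−1, m_i, m_i+1} ∩ [−3, 3] = {1, 2, 3} → 3 states.
Total: 4.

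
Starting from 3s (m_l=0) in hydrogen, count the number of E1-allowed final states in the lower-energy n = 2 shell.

E1 requires Δl = ±1, so l_f ∈ {-1, 1}; with 0 ≤ l_f ≤ n_f−1 = 1, the allowed l_f values are {1}.
For l_f = 1: m_f ∈ {m_i−1, m_i, m_i+1} ∩ [−1, 1] = {-1, 0, 1} → 3 states.
Total: 3.

3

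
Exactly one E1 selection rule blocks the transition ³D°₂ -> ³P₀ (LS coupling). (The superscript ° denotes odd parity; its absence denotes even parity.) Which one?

Initial level: S=1, L=2, J=2, parity odd. Final level: S=1, L=1, J=0, parity even.
Parity must change: odd → even — passes.
ΔS = 0: S: 1 → 1 — passes.
ΔL = 0, ±1 (not L=0↔0): L: 2 → 1, ΔL = -1 — passes.
ΔJ = 0, ±1 (not J=0↔0): J: 2 → 0, ΔJ = -2 — fails.

the ΔJ = 0, ±1 rule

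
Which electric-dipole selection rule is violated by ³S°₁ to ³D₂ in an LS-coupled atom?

Reading off the term symbols: S 1→1, L 0→2, J 1→2, parity odd→even.
ΔJ = 0, ±1 (not J=0↔0): J: 1 → 2, ΔJ = +1 — passes.
Parity must change: odd → even — passes.
ΔS = 0: S: 1 → 1 — passes.
ΔL = 0, ±1 (not L=0↔0): L: 0 → 2, ΔL = +2 — fails.

the ΔL = 0, ±1 rule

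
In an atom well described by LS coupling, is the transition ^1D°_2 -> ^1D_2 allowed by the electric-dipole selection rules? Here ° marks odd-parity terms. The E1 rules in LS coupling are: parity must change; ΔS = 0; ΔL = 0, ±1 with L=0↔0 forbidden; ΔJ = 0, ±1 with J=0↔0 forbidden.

Initial level: S=0, L=2, J=2, parity odd. Final level: S=0, L=2, J=2, parity even.
Parity must change: odd → even — satisfied.
ΔS = 0: S: 0 → 0 — satisfied.
ΔL = 0, ±1 (not L=0↔0): L: 2 → 2, ΔL = +0 — satisfied.
ΔJ = 0, ±1 (not J=0↔0): J: 2 → 2, ΔJ = +0 — satisfied.
All four E1 rules are satisfied.

allowed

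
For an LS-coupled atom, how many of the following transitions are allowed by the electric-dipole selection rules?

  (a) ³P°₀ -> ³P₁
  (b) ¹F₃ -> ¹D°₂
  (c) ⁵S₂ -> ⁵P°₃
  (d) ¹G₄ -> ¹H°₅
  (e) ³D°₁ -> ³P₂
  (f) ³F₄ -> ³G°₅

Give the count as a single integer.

(a) allowed
(b) allowed
(c) allowed
(d) allowed
(e) allowed
(f) allowed
Total allowed: 6 of 6.

6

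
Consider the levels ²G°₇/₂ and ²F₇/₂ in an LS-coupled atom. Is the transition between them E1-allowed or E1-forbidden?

Initial level: S=1/2, L=4, J=7/2, parity odd. Final level: S=1/2, L=3, J=7/2, parity even.
ΔS = 0: S: 1/2 → 1/2 — satisfied.
ΔJ = 0, ±1 (not J=0↔0): J: 7/2 → 7/2, ΔJ = +0 — satisfied.
ΔL = 0, ±1 (not L=0↔0): L: 4 → 3, ΔL = -1 — satisfied.
Parity must change: odd → even — satisfied.
All four E1 rules are satisfied.

allowed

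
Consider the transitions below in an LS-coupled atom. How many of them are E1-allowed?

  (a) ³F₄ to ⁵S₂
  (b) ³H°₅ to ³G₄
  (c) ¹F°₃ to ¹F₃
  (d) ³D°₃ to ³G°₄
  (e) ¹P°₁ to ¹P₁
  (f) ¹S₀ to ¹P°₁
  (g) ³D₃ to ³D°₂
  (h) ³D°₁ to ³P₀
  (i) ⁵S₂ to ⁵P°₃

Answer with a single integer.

7

(a) forbidden (parity, ΔS, ΔL, ΔJ fail)
(b) allowed
(c) allowed
(d) forbidden (parity, ΔL fail)
(e) allowed
(f) allowed
(g) allowed
(h) allowed
(i) allowed
Total allowed: 7 of 9.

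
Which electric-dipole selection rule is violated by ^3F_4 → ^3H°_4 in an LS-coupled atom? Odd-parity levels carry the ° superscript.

the ΔL = 0, ±1 rule

Parity must change: even → odd — satisfied.
ΔS = 0: S: 1 → 1 — satisfied.
ΔL = 0, ±1 (not L=0↔0): L: 3 → 5, ΔL = +2 — violated.
ΔJ = 0, ±1 (not J=0↔0): J: 4 → 4, ΔJ = +0 — satisfied.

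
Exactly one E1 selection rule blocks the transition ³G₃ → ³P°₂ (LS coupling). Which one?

Parity must change: even → odd — ok.
ΔS = 0: S: 1 → 1 — ok.
ΔL = 0, ±1 (not L=0↔0): L: 4 → 1, ΔL = -3 — fails.
ΔJ = 0, ±1 (not J=0↔0): J: 3 → 2, ΔJ = -1 — ok.

the ΔL = 0, ±1 rule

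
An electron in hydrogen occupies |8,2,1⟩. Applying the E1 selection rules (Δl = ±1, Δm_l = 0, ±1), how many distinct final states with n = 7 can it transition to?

5

E1 requires Δl = ±1, so l_f ∈ {1, 3}; with 0 ≤ l_f ≤ n_f−1 = 6, the allowed l_f values are {1, 3}.
For l_f = 1: m_f ∈ {m_i−1, m_i, m_i+1} ∩ [−1, 1] = {0, 1} → 2 states.
For l_f = 3: m_f ∈ {m_i−1, m_i, m_i+1} ∩ [−3, 3] = {0, 1, 2} → 3 states.
Total: 5.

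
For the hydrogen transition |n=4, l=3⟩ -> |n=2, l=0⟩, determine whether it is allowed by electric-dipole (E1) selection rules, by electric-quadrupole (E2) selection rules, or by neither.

neither

Δl = 0 − 3 = -3; l_i + l_f = 3.
E1 (Δl = ±1): not satisfied.
E2 (Δl = 0,±2, l_i+l_f ≥ 2): not satisfied.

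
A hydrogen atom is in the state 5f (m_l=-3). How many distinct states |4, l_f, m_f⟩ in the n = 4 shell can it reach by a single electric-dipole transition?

E1 requires Δl = ±1, so l_f ∈ {2, 4}; with 0 ≤ l_f ≤ n_f−1 = 3, the allowed l_f values are {2}.
For l_f = 2: m_f ∈ {m_i−1, m_i, m_i+1} ∩ [−2, 2] = {-2} → 1 state.
Total: 1.

1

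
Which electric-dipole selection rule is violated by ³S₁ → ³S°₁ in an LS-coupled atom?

the L=0 ↔ L=0 exclusion

Parity must change: even → odd — satisfied.
ΔS = 0: S: 1 → 1 — satisfied.
ΔL = 0, ±1 (not L=0↔0): L: 0 → 0, ΔL = +0 — violated.
ΔJ = 0, ±1 (not J=0↔0): J: 1 → 1, ΔJ = +0 — satisfied.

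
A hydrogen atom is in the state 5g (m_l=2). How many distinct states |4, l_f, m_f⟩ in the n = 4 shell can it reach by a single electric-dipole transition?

E1 requires Δl = ±1, so l_f ∈ {3, 5}; with 0 ≤ l_f ≤ n_f−1 = 3, the allowed l_f values are {3}.
For l_f = 3: m_f ∈ {m_i−1, m_i, m_i+1} ∩ [−3, 3] = {1, 2, 3} → 3 states.
Total: 3.

3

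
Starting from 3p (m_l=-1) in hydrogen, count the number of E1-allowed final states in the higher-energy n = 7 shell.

4

E1 requires Δl = ±1, so l_f ∈ {0, 2}; with 0 ≤ l_f ≤ n_f−1 = 6, the allowed l_f values are {0, 2}.
For l_f = 0: m_f ∈ {m_i−1, m_i, m_i+1} ∩ [−0, 0] = {0} → 1 state.
For l_f = 2: m_f ∈ {m_i−1, m_i, m_i+1} ∩ [−2, 2] = {-2, -1, 0} → 3 states.
Total: 4.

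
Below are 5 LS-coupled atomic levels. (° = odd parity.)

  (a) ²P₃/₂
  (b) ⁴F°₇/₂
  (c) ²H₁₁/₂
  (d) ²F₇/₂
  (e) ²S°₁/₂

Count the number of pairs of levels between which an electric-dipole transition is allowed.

(a)–(b): forbidden (ΔS, ΔL, ΔJ).
(a)–(c): forbidden (parity, ΔL, ΔJ).
(a)–(d): forbidden (parity, ΔL, ΔJ).
(a)–(e): allowed.
(b)–(c): forbidden (ΔS, ΔL, ΔJ).
(b)–(d): forbidden (ΔS).
(b)–(e): forbidden (parity, ΔS, ΔL, ΔJ).
(c)–(d): forbidden (parity, ΔL, ΔJ).
(c)–(e): forbidden (ΔL, ΔJ).
(d)–(e): forbidden (ΔL, ΔJ).
Allowed pairs: 1 of 10.

1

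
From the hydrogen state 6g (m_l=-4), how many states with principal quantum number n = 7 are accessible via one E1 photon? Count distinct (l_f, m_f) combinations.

4

E1 requires Δl = ±1, so l_f ∈ {3, 5}; with 0 ≤ l_f ≤ n_f−1 = 6, the allowed l_f values are {3, 5}.
For l_f = 3: m_f ∈ {m_i−1, m_i, m_i+1} ∩ [−3, 3] = {-3} → 1 state.
For l_f = 5: m_f ∈ {m_i−1, m_i, m_i+1} ∩ [−5, 5] = {-5, -4, -3} → 3 states.
Total: 4.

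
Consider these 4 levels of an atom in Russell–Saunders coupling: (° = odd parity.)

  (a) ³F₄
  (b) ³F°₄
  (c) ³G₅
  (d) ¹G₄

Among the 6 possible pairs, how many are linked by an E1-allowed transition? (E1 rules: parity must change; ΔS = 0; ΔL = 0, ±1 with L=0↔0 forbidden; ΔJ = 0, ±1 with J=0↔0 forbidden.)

2

(a)–(b): allowed.
(a)–(c): forbidden (parity).
(a)–(d): forbidden (parity, ΔS).
(b)–(c): allowed.
(b)–(d): forbidden (ΔS).
(c)–(d): forbidden (parity, ΔS).
Allowed pairs: 2 of 6.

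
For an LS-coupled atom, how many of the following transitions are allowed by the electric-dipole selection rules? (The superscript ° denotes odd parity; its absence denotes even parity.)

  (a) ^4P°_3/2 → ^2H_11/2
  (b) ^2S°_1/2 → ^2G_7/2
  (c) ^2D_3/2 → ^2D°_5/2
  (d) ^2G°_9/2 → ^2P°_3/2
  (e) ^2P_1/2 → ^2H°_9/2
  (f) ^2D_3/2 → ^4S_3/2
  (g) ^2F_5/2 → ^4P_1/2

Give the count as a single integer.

(a) forbidden (ΔS, ΔL, ΔJ fail)
(b) forbidden (ΔL, ΔJ fail)
(c) allowed
(d) forbidden (parity, ΔL, ΔJ fail)
(e) forbidden (ΔL, ΔJ fail)
(f) forbidden (parity, ΔS, ΔL fail)
(g) forbidden (parity, ΔS, ΔL, ΔJ fail)
Total allowed: 1 of 7.

1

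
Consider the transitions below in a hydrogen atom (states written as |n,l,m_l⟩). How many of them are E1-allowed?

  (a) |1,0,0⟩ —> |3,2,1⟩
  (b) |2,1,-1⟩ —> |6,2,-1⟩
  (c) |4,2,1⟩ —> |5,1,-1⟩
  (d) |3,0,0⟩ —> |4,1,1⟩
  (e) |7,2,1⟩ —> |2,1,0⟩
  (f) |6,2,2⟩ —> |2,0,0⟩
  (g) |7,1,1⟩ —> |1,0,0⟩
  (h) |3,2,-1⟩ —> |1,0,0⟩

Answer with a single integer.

(a) forbidden — Δl = +2 (E1 requires Δl = ±1)
(b) allowed
(c) forbidden — Δm_l = -2 (E1 requires Δm_l = 0, ±1)
(d) allowed
(e) allowed
(f) forbidden — Δl = -2 (E1 requires Δl = ±1); Δm_l = -2 (E1 requires Δm_l = 0, ±1)
(g) allowed
(h) forbidden — Δl = -2 (E1 requires Δl = ±1)
Total allowed: 4 of 8.

4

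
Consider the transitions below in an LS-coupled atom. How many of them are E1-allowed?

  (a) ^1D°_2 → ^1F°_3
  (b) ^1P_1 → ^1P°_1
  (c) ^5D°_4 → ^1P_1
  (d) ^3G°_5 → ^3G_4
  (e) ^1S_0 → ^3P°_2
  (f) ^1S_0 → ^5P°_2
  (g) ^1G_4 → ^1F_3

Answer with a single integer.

(a) forbidden (parity fails)
(b) allowed
(c) forbidden (ΔS, ΔJ fail)
(d) allowed
(e) forbidden (ΔS, ΔJ fail)
(f) forbidden (ΔS, ΔJ fail)
(g) forbidden (parity fails)
Total allowed: 2 of 7.

2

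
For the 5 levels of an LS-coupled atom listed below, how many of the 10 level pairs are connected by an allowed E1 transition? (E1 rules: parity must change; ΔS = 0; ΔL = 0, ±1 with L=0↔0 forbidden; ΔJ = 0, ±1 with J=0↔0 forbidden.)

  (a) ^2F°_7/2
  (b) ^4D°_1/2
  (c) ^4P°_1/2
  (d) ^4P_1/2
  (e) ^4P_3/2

4

(a)–(b): forbidden (parity, ΔS, ΔJ).
(a)–(c): forbidden (parity, ΔS, ΔL, ΔJ).
(a)–(d): forbidden (ΔS, ΔL, ΔJ).
(a)–(e): forbidden (ΔS, ΔL, ΔJ).
(b)–(c): forbidden (parity).
(b)–(d): allowed.
(b)–(e): allowed.
(c)–(d): allowed.
(c)–(e): allowed.
(d)–(e): forbidden (parity).
Allowed pairs: 4 of 10.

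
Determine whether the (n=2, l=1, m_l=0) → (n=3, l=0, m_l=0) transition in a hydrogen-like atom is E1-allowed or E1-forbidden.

allowed

Initial l = 1, final l = 0, so Δl = -1. E1 requires Δl = ±1: ✓.
Δm_l = 0 − (0) = +0. E1 requires Δm_l = 0, ±1: ✓.
All E1 selection rules are satisfied.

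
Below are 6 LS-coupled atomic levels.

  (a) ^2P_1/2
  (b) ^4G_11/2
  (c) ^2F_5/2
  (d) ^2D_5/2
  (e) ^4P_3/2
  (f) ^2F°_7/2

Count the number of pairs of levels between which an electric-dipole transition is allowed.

2

(a)–(b): forbidden (parity, ΔS, ΔL, ΔJ).
(a)–(c): forbidden (parity, ΔL, ΔJ).
(a)–(d): forbidden (parity, ΔJ).
(a)–(e): forbidden (parity, ΔS).
(a)–(f): forbidden (ΔL, ΔJ).
(b)–(c): forbidden (parity, ΔS, ΔJ).
(b)–(d): forbidden (parity, ΔS, ΔL, ΔJ).
(b)–(e): forbidden (parity, ΔL, ΔJ).
(b)–(f): forbidden (ΔS, ΔJ).
(c)–(d): forbidden (parity).
(c)–(e): forbidden (parity, ΔS, ΔL).
(c)–(f): allowed.
(d)–(e): forbidden (parity, ΔS).
(d)–(f): allowed.
(e)–(f): forbidden (ΔS, ΔL, ΔJ).
Allowed pairs: 2 of 15.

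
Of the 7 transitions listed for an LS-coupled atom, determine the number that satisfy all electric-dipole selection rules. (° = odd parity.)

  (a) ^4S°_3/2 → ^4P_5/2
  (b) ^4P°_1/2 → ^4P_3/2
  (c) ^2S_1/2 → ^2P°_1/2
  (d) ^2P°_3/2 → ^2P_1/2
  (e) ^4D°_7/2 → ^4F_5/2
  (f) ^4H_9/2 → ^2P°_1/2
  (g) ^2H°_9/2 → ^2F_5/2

5

(a) allowed
(b) allowed
(c) allowed
(d) allowed
(e) allowed
(f) forbidden (ΔS, ΔL, ΔJ fail)
(g) forbidden (ΔL, ΔJ fail)
Total allowed: 5 of 7.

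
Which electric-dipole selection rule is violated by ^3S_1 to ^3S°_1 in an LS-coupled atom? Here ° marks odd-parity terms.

the L=0 ↔ L=0 exclusion

Reading off the term symbols: S 1→1, L 0→0, J 1→1, parity even→odd.
Parity must change: even → odd — passes.
ΔJ = 0, ±1 (not J=0↔0): J: 1 → 1, ΔJ = +0 — passes.
ΔS = 0: S: 1 → 1 — passes.
ΔL = 0, ±1 (not L=0↔0): L: 0 → 0, ΔL = +0 — fails.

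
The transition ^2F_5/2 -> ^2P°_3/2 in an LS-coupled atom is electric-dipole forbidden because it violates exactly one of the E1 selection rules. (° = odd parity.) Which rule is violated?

the ΔL = 0, ±1 rule

Reading off the term symbols: S 1/2→1/2, L 3→1, J 5/2→3/2, parity even→odd.
ΔS = 0: S: 1/2 → 1/2 — passes.
ΔJ = 0, ±1 (not J=0↔0): J: 5/2 → 3/2, ΔJ = -1 — passes.
ΔL = 0, ±1 (not L=0↔0): L: 3 → 1, ΔL = -2 — fails.
Parity must change: even → odd — passes.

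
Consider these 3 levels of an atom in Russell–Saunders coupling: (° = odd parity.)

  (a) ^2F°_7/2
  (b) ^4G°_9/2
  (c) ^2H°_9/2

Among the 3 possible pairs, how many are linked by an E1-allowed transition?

0

(a)–(b): forbidden (parity, ΔS).
(a)–(c): forbidden (parity, ΔL).
(b)–(c): forbidden (parity, ΔS).
Allowed pairs: 0 of 3.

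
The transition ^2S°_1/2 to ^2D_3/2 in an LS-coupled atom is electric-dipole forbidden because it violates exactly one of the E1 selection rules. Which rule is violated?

Parity must change: odd → even — passes.
ΔS = 0: S: 1/2 → 1/2 — passes.
ΔL = 0, ±1 (not L=0↔0): L: 0 → 2, ΔL = +2 — fails.
ΔJ = 0, ±1 (not J=0↔0): J: 1/2 → 3/2, ΔJ = +1 — passes.

the ΔL = 0, ±1 rule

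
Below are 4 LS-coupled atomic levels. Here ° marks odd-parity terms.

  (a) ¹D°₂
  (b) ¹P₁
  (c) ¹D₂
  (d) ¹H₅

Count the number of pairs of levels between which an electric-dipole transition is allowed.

(a)–(b): allowed.
(a)–(c): allowed.
(a)–(d): forbidden (ΔL, ΔJ).
(b)–(c): forbidden (parity).
(b)–(d): forbidden (parity, ΔL, ΔJ).
(c)–(d): forbidden (parity, ΔL, ΔJ).
Allowed pairs: 2 of 6.

2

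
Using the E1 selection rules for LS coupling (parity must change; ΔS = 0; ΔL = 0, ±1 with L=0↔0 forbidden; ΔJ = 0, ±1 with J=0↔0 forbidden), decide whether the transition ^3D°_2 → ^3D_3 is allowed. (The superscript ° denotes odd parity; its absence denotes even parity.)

Reading off the term symbols: S 1→1, L 2→2, J 2→3, parity odd→even.
ΔS = 0: S: 1 → 1 — ✓.
ΔL = 0, ±1 (not L=0↔0): L: 2 → 2, ΔL = +0 — ✓.
ΔJ = 0, ±1 (not J=0↔0): J: 2 → 3, ΔJ = +1 — ✓.
Parity must change: odd → even — ✓.
All four E1 rules are satisfied.

allowed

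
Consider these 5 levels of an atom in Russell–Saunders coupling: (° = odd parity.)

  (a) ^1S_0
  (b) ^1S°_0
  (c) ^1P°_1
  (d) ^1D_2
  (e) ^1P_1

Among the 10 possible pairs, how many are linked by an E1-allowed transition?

4

(a)–(b): forbidden (ΔL, ΔJ).
(a)–(c): allowed.
(a)–(d): forbidden (parity, ΔL, ΔJ).
(a)–(e): forbidden (parity).
(b)–(c): forbidden (parity).
(b)–(d): forbidden (ΔL, ΔJ).
(b)–(e): allowed.
(c)–(d): allowed.
(c)–(e): allowed.
(d)–(e): forbidden (parity).
Allowed pairs: 4 of 10.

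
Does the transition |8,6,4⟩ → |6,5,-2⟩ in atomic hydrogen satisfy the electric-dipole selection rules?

Δl = 5 − 6 = -1; the E1 rule Δl = ±1 is ✓.
Δm_l = -2 − (4) = -6. E1 requires Δm_l = 0, ±1: ✗.
The transition is electric-dipole forbidden.

forbidden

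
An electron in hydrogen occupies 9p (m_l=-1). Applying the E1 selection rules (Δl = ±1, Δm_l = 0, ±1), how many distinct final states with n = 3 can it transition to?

E1 requires Δl = ±1, so l_f ∈ {0, 2}; with 0 ≤ l_f ≤ n_f−1 = 2, the allowed l_f values are {0, 2}.
For l_f = 0: m_f ∈ {m_i−1, m_i, m_i+1} ∩ [−0, 0] = {0} → 1 state.
For l_f = 2: m_f ∈ {m_i−1, m_i, m_i+1} ∩ [−2, 2] = {-2, -1, 0} → 3 states.
Total: 4.

4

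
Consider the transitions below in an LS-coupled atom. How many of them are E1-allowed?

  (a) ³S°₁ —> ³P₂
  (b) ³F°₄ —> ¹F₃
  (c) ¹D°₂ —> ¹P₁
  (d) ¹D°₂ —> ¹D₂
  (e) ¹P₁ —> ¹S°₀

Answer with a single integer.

4

(a) allowed
(b) forbidden (ΔS fails)
(c) allowed
(d) allowed
(e) allowed
Total allowed: 4 of 5.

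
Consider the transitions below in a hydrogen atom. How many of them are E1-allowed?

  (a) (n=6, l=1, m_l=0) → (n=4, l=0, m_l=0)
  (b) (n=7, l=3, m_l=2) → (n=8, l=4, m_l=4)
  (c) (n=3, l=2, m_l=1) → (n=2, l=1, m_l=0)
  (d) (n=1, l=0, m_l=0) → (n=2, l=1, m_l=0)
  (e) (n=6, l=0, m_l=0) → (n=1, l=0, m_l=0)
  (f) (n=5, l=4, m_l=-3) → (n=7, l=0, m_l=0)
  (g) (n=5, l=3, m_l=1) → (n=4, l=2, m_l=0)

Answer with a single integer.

(a) allowed
(b) forbidden — Δm_l = +2 (E1 requires Δm_l = 0, ±1)
(c) allowed
(d) allowed
(e) forbidden — Δl = +0 (E1 requires Δl = ±1)
(f) forbidden — Δl = -4 (E1 requires Δl = ±1); Δm_l = +3 (E1 requires Δm_l = 0, ±1)
(g) allowed
Total allowed: 4 of 7.

4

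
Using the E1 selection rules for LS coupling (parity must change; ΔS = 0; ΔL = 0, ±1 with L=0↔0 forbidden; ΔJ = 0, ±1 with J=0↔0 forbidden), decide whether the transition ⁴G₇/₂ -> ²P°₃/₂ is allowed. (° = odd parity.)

forbidden

Initial level: S=3/2, L=4, J=7/2, parity even. Final level: S=1/2, L=1, J=3/2, parity odd.
ΔJ = 0, ±1 (not J=0↔0): J: 7/2 → 3/2, ΔJ = -2 — ✗.
ΔL = 0, ±1 (not L=0↔0): L: 4 → 1, ΔL = -3 — ✗.
Parity must change: even → odd — ✓.
ΔS = 0: S: 3/2 → 1/2 — ✗.
Rule(s) violated: ΔS, ΔL, ΔJ.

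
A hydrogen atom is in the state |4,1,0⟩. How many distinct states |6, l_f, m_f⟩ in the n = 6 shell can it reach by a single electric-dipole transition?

4

E1 requires Δl = ±1, so l_f ∈ {0, 2}; with 0 ≤ l_f ≤ n_f−1 = 5, the allowed l_f values are {0, 2}.
For l_f = 0: m_f ∈ {m_i−1, m_i, m_i+1} ∩ [−0, 0] = {0} → 1 state.
For l_f = 2: m_f ∈ {m_i−1, m_i, m_i+1} ∩ [−2, 2] = {-1, 0, 1} → 3 states.
Total: 4.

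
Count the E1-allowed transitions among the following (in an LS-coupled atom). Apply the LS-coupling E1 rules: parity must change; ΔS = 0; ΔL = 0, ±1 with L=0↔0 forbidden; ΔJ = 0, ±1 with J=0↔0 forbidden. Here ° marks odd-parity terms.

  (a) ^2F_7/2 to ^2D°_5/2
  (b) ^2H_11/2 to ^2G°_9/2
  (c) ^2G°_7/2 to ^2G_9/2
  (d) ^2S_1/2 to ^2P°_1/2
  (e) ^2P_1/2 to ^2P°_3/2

(a) allowed
(b) allowed
(c) allowed
(d) allowed
(e) allowed
Total allowed: 5 of 5.

5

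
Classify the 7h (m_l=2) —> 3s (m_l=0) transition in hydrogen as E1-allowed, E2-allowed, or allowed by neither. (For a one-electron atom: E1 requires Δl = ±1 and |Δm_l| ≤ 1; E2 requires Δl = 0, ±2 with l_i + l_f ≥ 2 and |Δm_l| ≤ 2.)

neither

Δl = 0 − 5 = -5; l_i + l_f = 5.
Δm_l = -2.
E1 (Δl = ±1, |Δm_l| ≤ 1): not satisfied.
E2 (Δl = 0,±2, l_i+l_f ≥ 2, |Δm_l| ≤ 2): not satisfied.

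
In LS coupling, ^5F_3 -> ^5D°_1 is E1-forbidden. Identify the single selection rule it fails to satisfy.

the ΔJ = 0, ±1 rule

Reading off the term symbols: S 2→2, L 3→2, J 3→1, parity even→odd.
Parity must change: even → odd — passes.
ΔS = 0: S: 2 → 2 — passes.
ΔL = 0, ±1 (not L=0↔0): L: 3 → 2, ΔL = -1 — passes.
ΔJ = 0, ±1 (not J=0↔0): J: 3 → 1, ΔJ = -2 — fails.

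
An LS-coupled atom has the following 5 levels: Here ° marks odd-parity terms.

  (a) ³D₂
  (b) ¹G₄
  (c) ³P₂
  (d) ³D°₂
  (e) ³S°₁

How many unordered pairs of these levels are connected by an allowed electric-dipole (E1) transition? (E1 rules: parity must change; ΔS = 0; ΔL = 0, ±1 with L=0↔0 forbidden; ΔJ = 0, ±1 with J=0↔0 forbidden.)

(a)–(b): forbidden (parity, ΔS, ΔL, ΔJ).
(a)–(c): forbidden (parity).
(a)–(d): allowed.
(a)–(e): forbidden (ΔL).
(b)–(c): forbidden (parity, ΔS, ΔL, ΔJ).
(b)–(d): forbidden (ΔS, ΔL, ΔJ).
(b)–(e): forbidden (ΔS, ΔL, ΔJ).
(c)–(d): allowed.
(c)–(e): allowed.
(d)–(e): forbidden (parity, ΔL).
Allowed pairs: 3 of 10.

3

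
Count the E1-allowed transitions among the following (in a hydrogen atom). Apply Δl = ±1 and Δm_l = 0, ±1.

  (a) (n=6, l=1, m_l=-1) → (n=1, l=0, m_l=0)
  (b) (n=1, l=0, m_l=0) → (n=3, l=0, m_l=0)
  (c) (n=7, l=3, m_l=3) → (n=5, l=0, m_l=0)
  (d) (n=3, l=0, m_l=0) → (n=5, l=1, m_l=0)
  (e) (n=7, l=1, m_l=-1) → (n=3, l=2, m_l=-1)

(a) allowed
(b) forbidden — Δl = +0 (E1 requires Δl = ±1)
(c) forbidden — Δl = -3 (E1 requires Δl = ±1); Δm_l = -3 (E1 requires Δm_l = 0, ±1)
(d) allowed
(e) allowed
Total allowed: 3 of 5.

3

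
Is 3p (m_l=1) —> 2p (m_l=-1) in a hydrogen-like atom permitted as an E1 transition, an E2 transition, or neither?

Δl = 1 − 1 = +0; l_i + l_f = 2.
Δm_l = -2.
E1 (Δl = ±1, |Δm_l| ≤ 1): not satisfied.
E2 (Δl = 0,±2, l_i+l_f ≥ 2, |Δm_l| ≤ 2): satisfied.

E2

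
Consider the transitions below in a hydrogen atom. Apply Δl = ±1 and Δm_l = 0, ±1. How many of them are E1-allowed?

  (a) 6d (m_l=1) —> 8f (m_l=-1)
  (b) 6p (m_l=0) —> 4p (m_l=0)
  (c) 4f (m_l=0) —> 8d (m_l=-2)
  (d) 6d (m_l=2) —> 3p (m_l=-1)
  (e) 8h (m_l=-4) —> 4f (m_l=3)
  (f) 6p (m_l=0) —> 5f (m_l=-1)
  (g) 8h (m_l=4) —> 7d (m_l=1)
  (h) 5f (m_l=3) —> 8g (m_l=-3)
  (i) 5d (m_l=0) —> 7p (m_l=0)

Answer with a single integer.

1

(a) forbidden — Δm_l = -2 (E1 requires Δm_l = 0, ±1)
(b) forbidden — Δl = +0 (E1 requires Δl = ±1)
(c) forbidden — Δm_l = -2 (E1 requires Δm_l = 0, ±1)
(d) forbidden — Δm_l = -3 (E1 requires Δm_l = 0, ±1)
(e) forbidden — Δl = -2 (E1 requires Δl = ±1); Δm_l = +7 (E1 requires Δm_l = 0, ±1)
(f) forbidden — Δl = +2 (E1 requires Δl = ±1)
(g) forbidden — Δl = -3 (E1 requires Δl = ±1); Δm_l = -3 (E1 requires Δm_l = 0, ±1)
(h) forbidden — Δm_l = -6 (E1 requires Δm_l = 0, ±1)
(i) allowed
Total allowed: 1 of 9.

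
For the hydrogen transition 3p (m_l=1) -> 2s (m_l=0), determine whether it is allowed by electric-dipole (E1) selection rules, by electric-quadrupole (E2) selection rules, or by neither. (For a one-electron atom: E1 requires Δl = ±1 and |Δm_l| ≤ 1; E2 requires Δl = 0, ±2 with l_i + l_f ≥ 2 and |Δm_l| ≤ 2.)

E1

Δl = 0 − 1 = -1; l_i + l_f = 1.
Δm_l = -1.
E1 (Δl = ±1, |Δm_l| ≤ 1): satisfied.
E2 (Δl = 0,±2, l_i+l_f ≥ 2, |Δm_l| ≤ 2): not satisfied.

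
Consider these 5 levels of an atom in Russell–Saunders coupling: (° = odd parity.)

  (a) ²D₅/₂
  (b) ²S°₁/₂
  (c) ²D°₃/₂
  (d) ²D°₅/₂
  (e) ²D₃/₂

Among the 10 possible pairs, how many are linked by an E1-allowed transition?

(a)–(b): forbidden (ΔL, ΔJ).
(a)–(c): allowed.
(a)–(d): allowed.
(a)–(e): forbidden (parity).
(b)–(c): forbidden (parity, ΔL).
(b)–(d): forbidden (parity, ΔL, ΔJ).
(b)–(e): forbidden (ΔL).
(c)–(d): forbidden (parity).
(c)–(e): allowed.
(d)–(e): allowed.
Allowed pairs: 4 of 10.

4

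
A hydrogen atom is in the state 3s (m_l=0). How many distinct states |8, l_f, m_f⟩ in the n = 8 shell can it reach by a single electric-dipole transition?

E1 requires Δl = ±1, so l_f ∈ {-1, 1}; with 0 ≤ l_f ≤ n_f−1 = 7, the allowed l_f values are {1}.
For l_f = 1: m_f ∈ {m_i−1, m_i, m_i+1} ∩ [−1, 1] = {-1, 0, 1} → 3 states.
Total: 3.

3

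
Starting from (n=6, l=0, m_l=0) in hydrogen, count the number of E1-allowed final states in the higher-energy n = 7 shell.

E1 requires Δl = ±1, so l_f ∈ {-1, 1}; with 0 ≤ l_f ≤ n_f−1 = 6, the allowed l_f values are {1}.
For l_f = 1: m_f ∈ {m_i−1, m_i, m_i+1} ∩ [−1, 1] = {-1, 0, 1} → 3 states.
Total: 3.

3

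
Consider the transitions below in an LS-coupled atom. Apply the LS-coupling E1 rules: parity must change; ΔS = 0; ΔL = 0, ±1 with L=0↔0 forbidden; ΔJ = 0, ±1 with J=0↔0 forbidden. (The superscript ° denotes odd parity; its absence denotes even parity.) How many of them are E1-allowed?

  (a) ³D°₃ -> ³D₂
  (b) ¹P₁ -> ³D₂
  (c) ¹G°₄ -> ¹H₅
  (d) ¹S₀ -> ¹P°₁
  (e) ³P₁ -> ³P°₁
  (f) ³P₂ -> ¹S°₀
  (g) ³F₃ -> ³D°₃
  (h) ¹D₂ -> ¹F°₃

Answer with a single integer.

6

(a) allowed
(b) forbidden (parity, ΔS fail)
(c) allowed
(d) allowed
(e) allowed
(f) forbidden (ΔS, ΔJ fail)
(g) allowed
(h) allowed
Total allowed: 6 of 8.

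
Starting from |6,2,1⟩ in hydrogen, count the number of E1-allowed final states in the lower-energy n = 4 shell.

5

E1 requires Δl = ±1, so l_f ∈ {1, 3}; with 0 ≤ l_f ≤ n_f−1 = 3, the allowed l_f values are {1, 3}.
For l_f = 1: m_f ∈ {m_i−1, m_i, m_i+1} ∩ [−1, 1] = {0, 1} → 2 states.
For l_f = 3: m_f ∈ {m_i−1, m_i, m_i+1} ∩ [−3, 3] = {0, 1, 2} → 3 states.
Total: 5.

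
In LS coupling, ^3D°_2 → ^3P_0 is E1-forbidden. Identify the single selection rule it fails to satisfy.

the ΔJ = 0, ±1 rule

Initial level: S=1, L=2, J=2, parity odd. Final level: S=1, L=1, J=0, parity even.
Parity must change: odd → even — ✓.
ΔS = 0: S: 1 → 1 — ✓.
ΔL = 0, ±1 (not L=0↔0): L: 2 → 1, ΔL = -1 — ✓.
ΔJ = 0, ±1 (not J=0↔0): J: 2 → 0, ΔJ = -2 — ✗.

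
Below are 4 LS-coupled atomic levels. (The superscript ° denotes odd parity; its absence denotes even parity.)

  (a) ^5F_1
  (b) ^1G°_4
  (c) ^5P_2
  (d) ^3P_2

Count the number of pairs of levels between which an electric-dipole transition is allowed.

(a)–(b): forbidden (ΔS, ΔJ).
(a)–(c): forbidden (parity, ΔL).
(a)–(d): forbidden (parity, ΔS, ΔL).
(b)–(c): forbidden (ΔS, ΔL, ΔJ).
(b)–(d): forbidden (ΔS, ΔL, ΔJ).
(c)–(d): forbidden (parity, ΔS).
Allowed pairs: 0 of 6.

0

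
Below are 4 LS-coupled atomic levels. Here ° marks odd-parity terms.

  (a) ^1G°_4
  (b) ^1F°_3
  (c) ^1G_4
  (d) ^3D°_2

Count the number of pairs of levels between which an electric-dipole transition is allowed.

(a)–(b): forbidden (parity).
(a)–(c): allowed.
(a)–(d): forbidden (parity, ΔS, ΔL, ΔJ).
(b)–(c): allowed.
(b)–(d): forbidden (parity, ΔS).
(c)–(d): forbidden (ΔS, ΔL, ΔJ).
Allowed pairs: 2 of 6.

2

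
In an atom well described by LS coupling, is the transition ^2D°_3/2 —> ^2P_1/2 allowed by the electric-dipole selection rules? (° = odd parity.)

Parity must change: odd → even — ✓.
ΔS = 0: S: 1/2 → 1/2 — ✓.
ΔL = 0, ±1 (not L=0↔0): L: 2 → 1, ΔL = -1 — ✓.
ΔJ = 0, ±1 (not J=0↔0): J: 3/2 → 1/2, ΔJ = -1 — ✓.
All four E1 rules are satisfied.

allowed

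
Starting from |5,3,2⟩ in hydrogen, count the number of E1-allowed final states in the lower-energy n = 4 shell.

E1 requires Δl = ±1, so l_f ∈ {2, 4}; with 0 ≤ l_f ≤ n_f−1 = 3, the allowed l_f values are {2}.
For l_f = 2: m_f ∈ {m_i−1, m_i, m_i+1} ∩ [−2, 2] = {1, 2} → 2 states.
Total: 2.

2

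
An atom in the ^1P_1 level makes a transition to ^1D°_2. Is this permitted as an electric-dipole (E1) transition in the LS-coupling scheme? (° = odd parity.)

Reading off the term symbols: S 0→0, L 1→2, J 1→2, parity even→odd.
Parity must change: even → odd — ✓.
ΔS = 0: S: 0 → 0 — ✓.
ΔL = 0, ±1 (not L=0↔0): L: 1 → 2, ΔL = +1 — ✓.
ΔJ = 0, ±1 (not J=0↔0): J: 1 → 2, ΔJ = +1 — ✓.
All four E1 rules are satisfied.

allowed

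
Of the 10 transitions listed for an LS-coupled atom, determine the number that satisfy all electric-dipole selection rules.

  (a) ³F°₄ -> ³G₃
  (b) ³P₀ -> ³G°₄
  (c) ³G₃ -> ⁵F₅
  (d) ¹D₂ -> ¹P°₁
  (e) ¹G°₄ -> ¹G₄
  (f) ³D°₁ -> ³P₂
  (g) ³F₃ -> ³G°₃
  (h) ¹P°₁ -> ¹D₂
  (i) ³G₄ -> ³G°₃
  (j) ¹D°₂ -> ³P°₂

(a) allowed
(b) forbidden (ΔL, ΔJ fail)
(c) forbidden (parity, ΔS, ΔJ fail)
(d) allowed
(e) allowed
(f) allowed
(g) allowed
(h) allowed
(i) allowed
(j) forbidden (parity, ΔS fail)
Total allowed: 7 of 10.

7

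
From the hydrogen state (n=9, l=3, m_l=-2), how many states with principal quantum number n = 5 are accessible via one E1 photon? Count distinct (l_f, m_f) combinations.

5

E1 requires Δl = ±1, so l_f ∈ {2, 4}; with 0 ≤ l_f ≤ n_f−1 = 4, the allowed l_f values are {2, 4}.
For l_f = 2: m_f ∈ {m_i−1, m_i, m_i+1} ∩ [−2, 2] = {-2, -1} → 2 states.
For l_f = 4: m_f ∈ {m_i−1, m_i, m_i+1} ∩ [−4, 4] = {-3, -2, -1} → 3 states.
Total: 5.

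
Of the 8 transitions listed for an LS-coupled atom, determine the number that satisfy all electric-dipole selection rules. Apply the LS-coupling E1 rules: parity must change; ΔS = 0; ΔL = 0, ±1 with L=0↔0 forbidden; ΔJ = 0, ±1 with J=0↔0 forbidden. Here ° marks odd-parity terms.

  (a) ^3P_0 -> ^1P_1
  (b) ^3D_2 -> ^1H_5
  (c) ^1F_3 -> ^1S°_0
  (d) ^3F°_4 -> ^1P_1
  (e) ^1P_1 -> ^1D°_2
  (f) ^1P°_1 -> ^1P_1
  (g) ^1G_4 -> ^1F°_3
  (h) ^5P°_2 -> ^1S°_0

3

(a) forbidden (parity, ΔS fail)
(b) forbidden (parity, ΔS, ΔL, ΔJ fail)
(c) forbidden (ΔL, ΔJ fail)
(d) forbidden (ΔS, ΔL, ΔJ fail)
(e) allowed
(f) allowed
(g) allowed
(h) forbidden (parity, ΔS, ΔJ fail)
Total allowed: 3 of 8.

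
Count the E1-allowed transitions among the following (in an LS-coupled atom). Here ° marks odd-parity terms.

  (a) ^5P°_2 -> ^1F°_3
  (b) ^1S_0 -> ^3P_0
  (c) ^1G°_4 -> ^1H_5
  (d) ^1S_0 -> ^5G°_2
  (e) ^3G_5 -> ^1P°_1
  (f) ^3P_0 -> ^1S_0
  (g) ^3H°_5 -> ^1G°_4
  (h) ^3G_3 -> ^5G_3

1

(a) forbidden (parity, ΔS, ΔL fail)
(b) forbidden (parity, ΔS, ΔJ fail)
(c) allowed
(d) forbidden (ΔS, ΔL, ΔJ fail)
(e) forbidden (ΔS, ΔL, ΔJ fail)
(f) forbidden (parity, ΔS, ΔJ fail)
(g) forbidden (parity, ΔS fail)
(h) forbidden (parity, ΔS fail)
Total allowed: 1 of 8.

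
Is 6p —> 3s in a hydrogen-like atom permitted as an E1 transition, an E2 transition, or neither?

E1

Δl = 0 − 1 = -1; l_i + l_f = 1.
E1 (Δl = ±1): satisfied.
E2 (Δl = 0,±2, l_i+l_f ≥ 2): not satisfied.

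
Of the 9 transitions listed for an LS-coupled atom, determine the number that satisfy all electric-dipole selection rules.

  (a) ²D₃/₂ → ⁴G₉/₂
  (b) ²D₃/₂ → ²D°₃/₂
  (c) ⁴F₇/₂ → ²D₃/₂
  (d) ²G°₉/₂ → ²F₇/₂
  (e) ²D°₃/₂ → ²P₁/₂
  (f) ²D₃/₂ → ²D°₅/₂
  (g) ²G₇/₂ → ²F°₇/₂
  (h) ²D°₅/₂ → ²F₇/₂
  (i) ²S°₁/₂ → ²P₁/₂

7

(a) forbidden (parity, ΔS, ΔL, ΔJ fail)
(b) allowed
(c) forbidden (parity, ΔS, ΔJ fail)
(d) allowed
(e) allowed
(f) allowed
(g) allowed
(h) allowed
(i) allowed
Total allowed: 7 of 9.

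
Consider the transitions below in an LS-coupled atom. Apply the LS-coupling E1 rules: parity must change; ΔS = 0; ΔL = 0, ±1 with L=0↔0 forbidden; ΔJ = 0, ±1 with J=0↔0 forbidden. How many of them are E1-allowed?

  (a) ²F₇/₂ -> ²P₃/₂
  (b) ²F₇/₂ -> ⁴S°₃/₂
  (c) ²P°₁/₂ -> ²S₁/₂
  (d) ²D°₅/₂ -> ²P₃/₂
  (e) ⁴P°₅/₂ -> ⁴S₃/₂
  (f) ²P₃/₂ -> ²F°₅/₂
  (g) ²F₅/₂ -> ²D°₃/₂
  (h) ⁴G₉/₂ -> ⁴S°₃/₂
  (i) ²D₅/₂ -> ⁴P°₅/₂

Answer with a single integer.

4

(a) forbidden (parity, ΔL, ΔJ fail)
(b) forbidden (ΔS, ΔL, ΔJ fail)
(c) allowed
(d) allowed
(e) allowed
(f) forbidden (ΔL fails)
(g) allowed
(h) forbidden (ΔL, ΔJ fail)
(i) forbidden (ΔS fails)
Total allowed: 4 of 9.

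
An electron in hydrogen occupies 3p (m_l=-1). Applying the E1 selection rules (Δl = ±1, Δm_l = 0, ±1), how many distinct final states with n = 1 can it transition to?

E1 requires Δl = ±1, so l_f ∈ {0, 2}; with 0 ≤ l_f ≤ n_f−1 = 0, the allowed l_f values are {0}.
For l_f = 0: m_f ∈ {m_i−1, m_i, m_i+1} ∩ [−0, 0] = {0} → 1 state.
Total: 1.

1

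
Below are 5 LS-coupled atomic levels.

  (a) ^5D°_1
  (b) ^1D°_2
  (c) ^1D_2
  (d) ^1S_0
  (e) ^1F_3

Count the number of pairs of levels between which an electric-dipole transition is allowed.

(a)–(b): forbidden (parity, ΔS).
(a)–(c): forbidden (ΔS).
(a)–(d): forbidden (ΔS, ΔL).
(a)–(e): forbidden (ΔS, ΔJ).
(b)–(c): allowed.
(b)–(d): forbidden (ΔL, ΔJ).
(b)–(e): allowed.
(c)–(d): forbidden (parity, ΔL, ΔJ).
(c)–(e): forbidden (parity).
(d)–(e): forbidden (parity, ΔL, ΔJ).
Allowed pairs: 2 of 10.

2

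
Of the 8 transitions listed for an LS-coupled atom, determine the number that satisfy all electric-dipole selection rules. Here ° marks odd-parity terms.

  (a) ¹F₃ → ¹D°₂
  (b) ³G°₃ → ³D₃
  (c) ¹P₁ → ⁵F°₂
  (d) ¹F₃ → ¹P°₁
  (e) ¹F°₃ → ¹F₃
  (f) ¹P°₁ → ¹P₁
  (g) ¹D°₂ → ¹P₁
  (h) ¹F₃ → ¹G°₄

(a) allowed
(b) forbidden (ΔL fails)
(c) forbidden (ΔS, ΔL fail)
(d) forbidden (ΔL, ΔJ fail)
(e) allowed
(f) allowed
(g) allowed
(h) allowed
Total allowed: 5 of 8.

5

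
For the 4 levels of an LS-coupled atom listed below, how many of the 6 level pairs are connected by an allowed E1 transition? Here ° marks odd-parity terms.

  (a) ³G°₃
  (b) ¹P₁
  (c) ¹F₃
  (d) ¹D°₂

(a)–(b): forbidden (ΔS, ΔL, ΔJ).
(a)–(c): forbidden (ΔS).
(a)–(d): forbidden (parity, ΔS, ΔL).
(b)–(c): forbidden (parity, ΔL, ΔJ).
(b)–(d): allowed.
(c)–(d): allowed.
Allowed pairs: 2 of 6.

2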